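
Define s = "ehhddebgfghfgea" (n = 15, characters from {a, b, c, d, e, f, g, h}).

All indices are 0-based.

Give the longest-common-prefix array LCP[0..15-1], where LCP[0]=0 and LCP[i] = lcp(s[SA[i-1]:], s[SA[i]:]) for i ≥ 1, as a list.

rank | idx | suffix
   0 |  14 | a
   1 |   6 | bgfghfgea
   2 |   3 | ddebgfghfgea
   3 |   4 | debgfghfgea
   4 |  13 | ea
   5 |   5 | ebgfghfgea
   6 |   0 | ehhddebgfghfgea
   7 |  11 | fgea
   8 |   8 | fghfgea
   9 |  12 | gea
  10 |   7 | gfghfgea
  11 |   9 | ghfgea
  12 |   2 | hddebgfghfgea
  13 |  10 | hfgea
  14 |   1 | hhddebgfghfgea

SA = [14, 6, 3, 4, 13, 5, 0, 11, 8, 12, 7, 9, 2, 10, 1]
[i] adj suffixes → lcp
  [1] 14/6 → 0 ('')
  [2] 6/3 → 0 ('')
  [3] 3/4 → 1 ('d')
  [4] 4/13 → 0 ('')
  [5] 13/5 → 1 ('e')
  [6] 5/0 → 1 ('e')
  [7] 0/11 → 0 ('')
  [8] 11/8 → 2 ('fg')
  [9] 8/12 → 0 ('')
  [10] 12/7 → 1 ('g')
  [11] 7/9 → 1 ('g')
  [12] 9/2 → 0 ('')
  [13] 2/10 → 1 ('h')
  [14] 10/1 → 1 ('h')

[0, 0, 0, 1, 0, 1, 1, 0, 2, 0, 1, 1, 0, 1, 1]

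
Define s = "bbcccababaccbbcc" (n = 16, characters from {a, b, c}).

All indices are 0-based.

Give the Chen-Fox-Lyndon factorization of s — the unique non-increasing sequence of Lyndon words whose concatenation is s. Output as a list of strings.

emit factor 1: 'bbccc' (i=0, period=5)
emit factor 2: 'ababaccbbcc' (i=5, period=11)

["bbccc", "ababaccbbcc"]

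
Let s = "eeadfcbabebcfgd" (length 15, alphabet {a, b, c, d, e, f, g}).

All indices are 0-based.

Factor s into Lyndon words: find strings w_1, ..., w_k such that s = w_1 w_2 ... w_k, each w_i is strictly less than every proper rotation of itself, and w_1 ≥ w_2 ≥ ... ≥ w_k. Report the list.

["e", "e", "adfcb", "abebcfgd"]

emit factor 1: 'e' (i=0, period=1)
emit factor 2: 'e' (i=1, period=1)
emit factor 3: 'adfcb' (i=2, period=5)
emit factor 4: 'abebcfgd' (i=7, period=8)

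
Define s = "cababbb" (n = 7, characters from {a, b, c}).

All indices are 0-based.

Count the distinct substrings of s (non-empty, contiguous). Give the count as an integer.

rank | idx | suffix
   0 |   1 | ababbb
   1 |   3 | abbb
   2 |   6 | b
   3 |   2 | babbb
   4 |   5 | bb
   5 |   4 | bbb
   6 |   0 | cababbb

SA = [1, 3, 6, 2, 5, 4, 0]
rank  pair      lcp
   1  s[1:],s[3:]  2  'ab'
   2  s[3:],s[6:]  0  ''
   3  s[6:],s[2:]  1  'b'
   4  s[2:],s[5:]  1  'b'
   5  s[5:],s[4:]  2  'bb'
   6  s[4:],s[0:]  0  ''

n(n+1)/2 = 7·8/2 = 28
Σ LCP = 0 + 2 + 0 + 1 + 1 + 2 + 0 = 6
distinct = 28 − 6 = 22

22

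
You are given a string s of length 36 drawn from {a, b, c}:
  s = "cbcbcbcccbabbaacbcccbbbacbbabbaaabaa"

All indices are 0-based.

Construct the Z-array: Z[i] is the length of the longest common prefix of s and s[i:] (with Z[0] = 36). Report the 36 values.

[36, 0, 5, 0, 3, 0, 1, 1, 2, 0, 0, 0, 0, 0, 0, 3, 0, 1, 1, 2, 0, 0, 0, 0, 2, 0, 0, 0, 0, 0, 0, 0, 0, 0, 0, 0]

Z[0]=36
i=1: fresh scan; Z[1]=0
i=2: fresh scan; Z[2]=5 extend→box=[2,7)
i=3: min(r-i=4, Z[1]=0)=0; Z[3]=0
i=4: min(r-i=3, Z[2]=5)=3; Z[4]=3
i=5: min(r-i=2, Z[3]=0)=0; Z[5]=0
i=6: min(r-i=1, Z[4]=3)=1; Z[6]=1
i=7: fresh scan; Z[7]=1 extend→box=[7,8)
i=8: fresh scan; Z[8]=2 extend→box=[8,10)
i=9: min(r-i=1, Z[1]=0)=0; Z[9]=0
i=10: fresh scan; Z[10]=0
i=11: fresh scan; Z[11]=0
i=12: fresh scan; Z[12]=0
i=13: fresh scan; Z[13]=0
i=14: fresh scan; Z[14]=0
i=15: fresh scan; Z[15]=3 extend→box=[15,18)
i=16: min(r-i=2, Z[1]=0)=0; Z[16]=0
i=17: min(r-i=1, Z[2]=5)=1; Z[17]=1
i=18: fresh scan; Z[18]=1 extend→box=[18,19)
i=19: fresh scan; Z[19]=2 extend→box=[19,21)
i=20: min(r-i=1, Z[1]=0)=0; Z[20]=0
i=21: fresh scan; Z[21]=0
i=22: fresh scan; Z[22]=0
i=23: fresh scan; Z[23]=0
i=24: fresh scan; Z[24]=2 extend→box=[24,26)
i=25: min(r-i=1, Z[1]=0)=0; Z[25]=0
i=26: fresh scan; Z[26]=0
i=27: fresh scan; Z[27]=0
i=28: fresh scan; Z[28]=0
i=29: fresh scan; Z[29]=0
i=30: fresh scan; Z[30]=0
i=31: fresh scan; Z[31]=0
i=32: fresh scan; Z[32]=0
i=33: fresh scan; Z[33]=0
i=34: fresh scan; Z[34]=0
i=35: fresh scan; Z[35]=0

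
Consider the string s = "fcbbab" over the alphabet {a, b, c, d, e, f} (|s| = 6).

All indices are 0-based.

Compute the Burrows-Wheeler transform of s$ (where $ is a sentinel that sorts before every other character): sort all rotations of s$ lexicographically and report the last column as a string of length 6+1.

bbabcf$

rank  rotation last
    0  $fcbbab  b
    1  ab$fcbb  b
    2  b$fcbba  a
    3  bab$fcb  b
    4  bbab$fc  c
    5  cbbab$f  f
    6  fcbbab$  $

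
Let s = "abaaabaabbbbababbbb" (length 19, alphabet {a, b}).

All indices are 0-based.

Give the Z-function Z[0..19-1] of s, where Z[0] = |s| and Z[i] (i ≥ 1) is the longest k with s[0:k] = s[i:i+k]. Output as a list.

[19, 0, 1, 1, 4, 0, 1, 2, 0, 0, 0, 0, 3, 0, 2, 0, 0, 0, 0]

Z[0]=19
i=1: fresh scan; Z[1]=0
i=2: fresh scan; Z[2]=1 extend→box=[2,3)
i=3: fresh scan; Z[3]=1 extend→box=[3,4)
i=4: fresh scan; Z[4]=4 extend→box=[4,8)
i=5: min(r-i=3, Z[1]=0)=0; Z[5]=0
i=6: min(r-i=2, Z[2]=1)=1; Z[6]=1
i=7: min(r-i=1, Z[3]=1)=1; Z[7]=2 extend→box=[7,9)
i=8: min(r-i=1, Z[1]=0)=0; Z[8]=0
i=9: fresh scan; Z[9]=0
i=10: fresh scan; Z[10]=0
i=11: fresh scan; Z[11]=0
i=12: fresh scan; Z[12]=3 extend→box=[12,15)
i=13: min(r-i=2, Z[1]=0)=0; Z[13]=0
i=14: min(r-i=1, Z[2]=1)=1; Z[14]=2 extend→box=[14,16)
i=15: min(r-i=1, Z[1]=0)=0; Z[15]=0
i=16: fresh scan; Z[16]=0
i=17: fresh scan; Z[17]=0
i=18: fresh scan; Z[18]=0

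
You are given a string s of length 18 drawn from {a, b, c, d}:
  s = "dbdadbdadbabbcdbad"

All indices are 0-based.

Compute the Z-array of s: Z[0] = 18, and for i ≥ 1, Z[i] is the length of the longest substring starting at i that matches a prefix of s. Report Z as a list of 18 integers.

Z[0]=18
i=1: fresh scan; Z[1]=0
i=2: fresh scan; Z[2]=1 scan→box=[2,3)
i=3: fresh scan; Z[3]=0
i=4: fresh scan; Z[4]=6 scan→box=[4,10)
i=5: min(r-i=5, Z[1]=0)=0; Z[5]=0
i=6: min(r-i=4, Z[2]=1)=1; Z[6]=1
i=7: min(r-i=3, Z[3]=0)=0; Z[7]=0
i=8: min(r-i=2, Z[4]=6)=2; Z[8]=2
i=9: min(r-i=1, Z[5]=0)=0; Z[9]=0
i=10: fresh scan; Z[10]=0
i=11: fresh scan; Z[11]=0
i=12: fresh scan; Z[12]=0
i=13: fresh scan; Z[13]=0
i=14: fresh scan; Z[14]=2 scan→box=[14,16)
i=15: min(r-i=1, Z[1]=0)=0; Z[15]=0
i=16: fresh scan; Z[16]=0
i=17: fresh scan; Z[17]=1 scan→box=[17,18)

[18, 0, 1, 0, 6, 0, 1, 0, 2, 0, 0, 0, 0, 0, 2, 0, 0, 1]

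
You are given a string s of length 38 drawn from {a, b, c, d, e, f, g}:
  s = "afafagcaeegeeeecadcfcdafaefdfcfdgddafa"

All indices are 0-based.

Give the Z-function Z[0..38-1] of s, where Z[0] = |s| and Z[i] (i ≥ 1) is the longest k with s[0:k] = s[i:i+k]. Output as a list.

[38, 0, 3, 0, 1, 0, 0, 1, 0, 0, 0, 0, 0, 0, 0, 0, 1, 0, 0, 0, 0, 0, 3, 0, 1, 0, 0, 0, 0, 0, 0, 0, 0, 0, 0, 3, 0, 1]

Z[0]=38
i=1: i≥r, start 0; Z[1]=0
i=2: i≥r, start 0; Z[2]=3 grow→box=[2,5)
i=3: min(r-i=2, Z[1]=0)=0; Z[3]=0
i=4: min(r-i=1, Z[2]=3)=1; Z[4]=1
i=5: i≥r, start 0; Z[5]=0
i=6: i≥r, start 0; Z[6]=0
i=7: i≥r, start 0; Z[7]=1 grow→box=[7,8)
i=8: i≥r, start 0; Z[8]=0
i=9: i≥r, start 0; Z[9]=0
i=10: i≥r, start 0; Z[10]=0
i=11: i≥r, start 0; Z[11]=0
i=12: i≥r, start 0; Z[12]=0
i=13: i≥r, start 0; Z[13]=0
i=14: i≥r, start 0; Z[14]=0
i=15: i≥r, start 0; Z[15]=0
i=16: i≥r, start 0; Z[16]=1 grow→box=[16,17)
i=17: i≥r, start 0; Z[17]=0
i=18: i≥r, start 0; Z[18]=0
i=19: i≥r, start 0; Z[19]=0
i=20: i≥r, start 0; Z[20]=0
i=21: i≥r, start 0; Z[21]=0
i=22: i≥r, start 0; Z[22]=3 grow→box=[22,25)
i=23: min(r-i=2, Z[1]=0)=0; Z[23]=0
i=24: min(r-i=1, Z[2]=3)=1; Z[24]=1
i=25: i≥r, start 0; Z[25]=0
i=26: i≥r, start 0; Z[26]=0
i=27: i≥r, start 0; Z[27]=0
i=28: i≥r, start 0; Z[28]=0
i=29: i≥r, start 0; Z[29]=0
i=30: i≥r, start 0; Z[30]=0
i=31: i≥r, start 0; Z[31]=0
i=32: i≥r, start 0; Z[32]=0
i=33: i≥r, start 0; Z[33]=0
i=34: i≥r, start 0; Z[34]=0
i=35: i≥r, start 0; Z[35]=3 grow→box=[35,38)
i=36: min(r-i=2, Z[1]=0)=0; Z[36]=0
i=37: min(r-i=1, Z[2]=3)=1; Z[37]=1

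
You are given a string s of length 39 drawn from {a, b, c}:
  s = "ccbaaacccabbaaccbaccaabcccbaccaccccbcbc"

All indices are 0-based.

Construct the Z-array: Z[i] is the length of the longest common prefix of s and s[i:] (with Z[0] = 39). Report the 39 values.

Z[0]=39
i=1: i≥r, start 0; Z[1]=1 scan→box=[1,2)
i=2: i≥r, start 0; Z[2]=0
i=3: i≥r, start 0; Z[3]=0
i=4: i≥r, start 0; Z[4]=0
i=5: i≥r, start 0; Z[5]=0
i=6: i≥r, start 0; Z[6]=2 scan→box=[6,8)
i=7: min(r-i=1, Z[1]=1)=1; Z[7]=2 scan→box=[7,9)
i=8: min(r-i=1, Z[1]=1)=1; Z[8]=1
i=9: i≥r, start 0; Z[9]=0
i=10: i≥r, start 0; Z[10]=0
i=11: i≥r, start 0; Z[11]=0
i=12: i≥r, start 0; Z[12]=0
i=13: i≥r, start 0; Z[13]=0
i=14: i≥r, start 0; Z[14]=4 scan→box=[14,18)
i=15: min(r-i=3, Z[1]=1)=1; Z[15]=1
i=16: min(r-i=2, Z[2]=0)=0; Z[16]=0
i=17: min(r-i=1, Z[3]=0)=0; Z[17]=0
i=18: i≥r, start 0; Z[18]=2 scan→box=[18,20)
i=19: min(r-i=1, Z[1]=1)=1; Z[19]=1
i=20: i≥r, start 0; Z[20]=0
i=21: i≥r, start 0; Z[21]=0
i=22: i≥r, start 0; Z[22]=0
i=23: i≥r, start 0; Z[23]=2 scan→box=[23,25)
i=24: min(r-i=1, Z[1]=1)=1; Z[24]=4 scan→box=[24,28)
i=25: min(r-i=3, Z[1]=1)=1; Z[25]=1
i=26: min(r-i=2, Z[2]=0)=0; Z[26]=0
i=27: min(r-i=1, Z[3]=0)=0; Z[27]=0
i=28: i≥r, start 0; Z[28]=2 scan→box=[28,30)
i=29: min(r-i=1, Z[1]=1)=1; Z[29]=1
i=30: i≥r, start 0; Z[30]=0
i=31: i≥r, start 0; Z[31]=2 scan→box=[31,33)
i=32: min(r-i=1, Z[1]=1)=1; Z[32]=2 scan→box=[32,34)
i=33: min(r-i=1, Z[1]=1)=1; Z[33]=3 scan→box=[33,36)
i=34: min(r-i=2, Z[1]=1)=1; Z[34]=1
i=35: min(r-i=1, Z[2]=0)=0; Z[35]=0
i=36: i≥r, start 0; Z[36]=1 scan→box=[36,37)
i=37: i≥r, start 0; Z[37]=0
i=38: i≥r, start 0; Z[38]=1 scan→box=[38,39)

[39, 1, 0, 0, 0, 0, 2, 2, 1, 0, 0, 0, 0, 0, 4, 1, 0, 0, 2, 1, 0, 0, 0, 2, 4, 1, 0, 0, 2, 1, 0, 2, 2, 3, 1, 0, 1, 0, 1]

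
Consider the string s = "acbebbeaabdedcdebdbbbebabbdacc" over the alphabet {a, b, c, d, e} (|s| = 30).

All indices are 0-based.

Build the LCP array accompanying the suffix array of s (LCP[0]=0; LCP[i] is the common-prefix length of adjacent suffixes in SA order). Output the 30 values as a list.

[0, 1, 2, 1, 2, 0, 1, 2, 2, 3, 1, 2, 2, 1, 2, 3, 0, 1, 1, 1, 0, 1, 1, 1, 2, 0, 1, 2, 2, 1]

sorted suffixes:
  #0 SA[0]=7  'aabdedcdebdbbbebabbdacc'
  #1 SA[1]=23  'abbdacc'
  #2 SA[2]=8  'abdedcdebdbbbebabbdacc'
  #3 SA[3]=0  'acbebbeaabdedcdebdbbbebabbdacc'
  #4 SA[4]=27  'acc'
  #5 SA[5]=22  'babbdacc'
  #6 SA[6]=18  'bbbebabbdacc'
  #7 SA[7]=24  'bbdacc'
  #8 SA[8]=4  'bbeaabdedcdebdbbbebabbdacc'
  #9 SA[9]=19  'bbebabbdacc'
  #10 SA[10]=25  'bdacc'
  #11 SA[11]=16  'bdbbbebabbdacc'
  #12 SA[12]=9  'bdedcdebdbbbebabbdacc'
  #13 SA[13]=5  'beaabdedcdebdbbbebabbdacc'
  #14 SA[14]=20  'bebabbdacc'
  #15 SA[15]=2  'bebbeaabdedcdebdbbbebabbdacc'
  #16 SA[16]=29  'c'
  #17 SA[17]=1  'cbebbeaabdedcdebdbbbebabbdacc'
  #18 SA[18]=28  'cc'
  #19 SA[19]=13  'cdebdbbbebabbdacc'
  #20 SA[20]=26  'dacc'
  #21 SA[21]=17  'dbbbebabbdacc'
  #22 SA[22]=12  'dcdebdbbbebabbdacc'
  #23 SA[23]=14  'debdbbbebabbdacc'
  #24 SA[24]=10  'dedcdebdbbbebabbdacc'
  #25 SA[25]=6  'eaabdedcdebdbbbebabbdacc'
  #26 SA[26]=21  'ebabbdacc'
  #27 SA[27]=3  'ebbeaabdedcdebdbbbebabbdacc'
  #28 SA[28]=15  'ebdbbbebabbdacc'
  #29 SA[29]=11  'edcdebdbbbebabbdacc'

SA = [7, 23, 8, 0, 27, 22, 18, 24, 4, 19, 25, 16, 9, 5, 20, 2, 29, 1, 28, 13, 26, 17, 12, 14, 10, 6, 21, 3, 15, 11]
[i] adj suffixes → lcp
  [1] 7/23 → 1 ('a')
  [2] 23/8 → 2 ('ab')
  [3] 8/0 → 1 ('a')
  [4] 0/27 → 2 ('ac')
  [5] 27/22 → 0 ('')
  [6] 22/18 → 1 ('b')
  [7] 18/24 → 2 ('bb')
  [8] 24/4 → 2 ('bb')
  [9] 4/19 → 3 ('bbe')
  [10] 19/25 → 1 ('b')
  [11] 25/16 → 2 ('bd')
  [12] 16/9 → 2 ('bd')
  [13] 9/5 → 1 ('b')
  [14] 5/20 → 2 ('be')
  [15] 20/2 → 3 ('beb')
  [16] 2/29 → 0 ('')
  [17] 29/1 → 1 ('c')
  [18] 1/28 → 1 ('c')
  [19] 28/13 → 1 ('c')
  [20] 13/26 → 0 ('')
  [21] 26/17 → 1 ('d')
  [22] 17/12 → 1 ('d')
  [23] 12/14 → 1 ('d')
  [24] 14/10 → 2 ('de')
  [25] 10/6 → 0 ('')
  [26] 6/21 → 1 ('e')
  [27] 21/3 → 2 ('eb')
  [28] 3/15 → 2 ('eb')
  [29] 15/11 → 1 ('e')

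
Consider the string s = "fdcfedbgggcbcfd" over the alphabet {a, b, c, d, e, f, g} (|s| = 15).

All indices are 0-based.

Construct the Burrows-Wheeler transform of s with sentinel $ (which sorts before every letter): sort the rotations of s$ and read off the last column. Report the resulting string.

dcdgbdfeffc$cggb

rank  rotation          last
    0  $fdcfedbgggcbcfd  d
    1  bcfd$fdcfedbgggc  c
    2  bgggcbcfd$fdcfed  d
    3  cbcfd$fdcfedbggg  g
    4  cfd$fdcfedbgggcb  b
    5  cfedbgggcbcfd$fd  d
    6  d$fdcfedbgggcbcf  f
    7  dbgggcbcfd$fdcfe  e
    8  dcfedbgggcbcfd$f  f
    9  edbgggcbcfd$fdcf  f
   10  fd$fdcfedbgggcbc  c
   11  fdcfedbgggcbcfd$  $
   12  fedbgggcbcfd$fdc  c
   13  gcbcfd$fdcfedbgg  g
   14  ggcbcfd$fdcfedbg  g
   15  gggcbcfd$fdcfedb  b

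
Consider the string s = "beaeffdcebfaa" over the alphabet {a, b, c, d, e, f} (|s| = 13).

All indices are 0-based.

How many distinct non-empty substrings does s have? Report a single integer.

84

rank→(start, suffix):
  0 → (12, 'a')
  1 → (11, 'aa')
  2 → (2, 'aeffdcebfaa')
  3 → (0, 'beaeffdcebfaa')
  4 → (9, 'bfaa')
  5 → (7, 'cebfaa')
  6 → (6, 'dcebfaa')
  7 → (1, 'eaeffdcebfaa')
  8 → (8, 'ebfaa')
  9 → (3, 'effdcebfaa')
  10 → (10, 'faa')
  11 → (5, 'fdcebfaa')
  12 → (4, 'ffdcebfaa')

SA = [12, 11, 2, 0, 9, 7, 6, 1, 8, 3, 10, 5, 4]
rank  pair      lcp
   1  s[12:],s[11:]  1  'a'
   2  s[11:],s[2:]  1  'a'
   3  s[2:],s[0:]  0  ''
   4  s[0:],s[9:]  1  'b'
   5  s[9:],s[7:]  0  ''
   6  s[7:],s[6:]  0  ''
   7  s[6:],s[1:]  0  ''
   8  s[1:],s[8:]  1  'e'
   9  s[8:],s[3:]  1  'e'
  10  s[3:],s[10:]  0  ''
  11  s[10:],s[5:]  1  'f'
  12  s[5:],s[4:]  1  'f'

n(n+1)/2 = 13·14/2 = 91
Σ LCP = 0 + 1 + 1 + 0 + 1 + 0 + 0 + 0 + 1 + 1 + 0 + 1 + 1 = 7
distinct = 91 − 7 = 84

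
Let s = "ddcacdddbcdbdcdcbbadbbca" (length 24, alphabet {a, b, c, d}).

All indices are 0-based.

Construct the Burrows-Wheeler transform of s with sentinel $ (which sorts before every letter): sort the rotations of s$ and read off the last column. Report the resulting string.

accbbcdbddbddbdaadcdcbd$c

rank  rotation                   last
    0  $ddcacdddbcdbdcdcbbadbbca  a
    1  a$ddcacdddbcdbdcdcbbadbbc  c
    2  acdddbcdbdcdcbbadbbca$ddc  c
    3  adbbca$ddcacdddbcdbdcdcbb  b
    4  badbbca$ddcacdddbcdbdcdcb  b
    5  bbadbbca$ddcacdddbcdbdcdc  c
    6  bbca$ddcacdddbcdbdcdcbbad  d
    7  bca$ddcacdddbcdbdcdcbbadb  b
    8  bcdbdcdcbbadbbca$ddcacddd  d
    9  bdcdcbbadbbca$ddcacdddbcd  d
   10  ca$ddcacdddbcdbdcdcbbadbb  b
   11  cacdddbcdbdcdcbbadbbca$dd  d
   12  cbbadbbca$ddcacdddbcdbdcd  d
   13  cdbdcdcbbadbbca$ddcacdddb  b
   14  cdcbbadbbca$ddcacdddbcdbd  d
   15  cdddbcdbdcdcbbadbbca$ddca  a
   16  dbbca$ddcacdddbcdbdcdcbba  a
   17  dbcdbdcdcbbadbbca$ddcacdd  d
   18  dbdcdcbbadbbca$ddcacdddbc  c
   19  dcacdddbcdbdcdcbbadbbca$d  d
   20  dcbbadbbca$ddcacdddbcdbdc  c
   21  dcdcbbadbbca$ddcacdddbcdb  b
   22  ddbcdbdcdcbbadbbca$ddcacd  d
   23  ddcacdddbcdbdcdcbbadbbca$  $
   24  dddbcdbdcdcbbadbbca$ddcac  c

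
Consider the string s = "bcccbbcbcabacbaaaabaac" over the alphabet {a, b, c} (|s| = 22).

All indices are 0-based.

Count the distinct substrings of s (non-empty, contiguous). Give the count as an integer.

219

rank→(start, suffix):
  0 → (14, 'aaaabaac')
  1 → (15, 'aaabaac')
  2 → (16, 'aabaac')
  3 → (19, 'aac')
  4 → (17, 'abaac')
  5 → (9, 'abacbaaaabaac')
  6 → (20, 'ac')
  7 → (11, 'acbaaaabaac')
  8 → (13, 'baaaabaac')
  9 → (18, 'baac')
  10 → (10, 'bacbaaaabaac')
  11 → (4, 'bbcbcabacbaaaabaac')
  12 → (7, 'bcabacbaaaabaac')
  13 → (5, 'bcbcabacbaaaabaac')
  14 → (0, 'bcccbbcbcabacbaaaabaac')
  15 → (21, 'c')
  16 → (8, 'cabacbaaaabaac')
  17 → (12, 'cbaaaabaac')
  18 → (3, 'cbbcbcabacbaaaabaac')
  19 → (6, 'cbcabacbaaaabaac')
  20 → (2, 'ccbbcbcabacbaaaabaac')
  21 → (1, 'cccbbcbcabacbaaaabaac')

SA = [14, 15, 16, 19, 17, 9, 20, 11, 13, 18, 10, 4, 7, 5, 0, 21, 8, 12, 3, 6, 2, 1]
[i] adj suffixes → lcp
  [1] 14/15 → 3 ('aaa')
  [2] 15/16 → 2 ('aa')
  [3] 16/19 → 2 ('aa')
  [4] 19/17 → 1 ('a')
  [5] 17/9 → 3 ('aba')
  [6] 9/20 → 1 ('a')
  [7] 20/11 → 2 ('ac')
  [8] 11/13 → 0 ('')
  [9] 13/18 → 3 ('baa')
  [10] 18/10 → 2 ('ba')
  [11] 10/4 → 1 ('b')
  [12] 4/7 → 1 ('b')
  [13] 7/5 → 2 ('bc')
  [14] 5/0 → 2 ('bc')
  [15] 0/21 → 0 ('')
  [16] 21/8 → 1 ('c')
  [17] 8/12 → 1 ('c')
  [18] 12/3 → 2 ('cb')
  [19] 3/6 → 2 ('cb')
  [20] 6/2 → 1 ('c')
  [21] 2/1 → 2 ('cc')

n(n+1)/2 = 22·23/2 = 253
Σ LCP = 0 + 3 + 2 + 2 + 1 + 3 + 1 + 2 + 0 + 3 + 2 + 1 + 1 + 2 + 2 + 0 + 1 + 1 + 2 + 2 + 1 + 2 = 34
distinct = 253 − 34 = 219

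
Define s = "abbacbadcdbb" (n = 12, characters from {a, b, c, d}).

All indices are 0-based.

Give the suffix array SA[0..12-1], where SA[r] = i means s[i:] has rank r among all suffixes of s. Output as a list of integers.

sorted suffixes:
  #0 SA[0]=0  'abbacbadcdbb'
  #1 SA[1]=3  'acbadcdbb'
  #2 SA[2]=6  'adcdbb'
  #3 SA[3]=11  'b'
  #4 SA[4]=2  'bacbadcdbb'
  #5 SA[5]=5  'badcdbb'
  #6 SA[6]=10  'bb'
  #7 SA[7]=1  'bbacbadcdbb'
  #8 SA[8]=4  'cbadcdbb'
  #9 SA[9]=8  'cdbb'
  #10 SA[10]=9  'dbb'
  #11 SA[11]=7  'dcdbb'

[0, 3, 6, 11, 2, 5, 10, 1, 4, 8, 9, 7]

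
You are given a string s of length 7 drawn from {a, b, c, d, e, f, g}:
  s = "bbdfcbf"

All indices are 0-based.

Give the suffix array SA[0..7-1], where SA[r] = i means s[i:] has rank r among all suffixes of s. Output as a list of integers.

[0, 1, 5, 4, 2, 6, 3]

sorted suffixes:
  #0 SA[0]=0  'bbdfcbf'
  #1 SA[1]=1  'bdfcbf'
  #2 SA[2]=5  'bf'
  #3 SA[3]=4  'cbf'
  #4 SA[4]=2  'dfcbf'
  #5 SA[5]=6  'f'
  #6 SA[6]=3  'fcbf'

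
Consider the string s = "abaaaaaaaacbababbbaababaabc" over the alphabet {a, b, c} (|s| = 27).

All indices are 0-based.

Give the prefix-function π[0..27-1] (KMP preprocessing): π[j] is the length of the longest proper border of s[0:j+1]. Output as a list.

[0, 0, 1, 1, 1, 1, 1, 1, 1, 1, 0, 0, 1, 2, 3, 2, 0, 0, 1, 1, 2, 3, 2, 3, 4, 2, 0]

π[0] = 0
j=1 s[j]='b': π[1]=0 (border '')
j=2 s[j]='a': π[2]=1 (border 'a')
j=3 s[j]='a': k: 1→0; π[3]=1 (border 'a')
j=4 s[j]='a': k: 1→0; π[4]=1 (border 'a')
j=5 s[j]='a': k: 1→0; π[5]=1 (border 'a')
j=6 s[j]='a': k: 1→0; π[6]=1 (border 'a')
j=7 s[j]='a': k: 1→0; π[7]=1 (border 'a')
j=8 s[j]='a': k: 1→0; π[8]=1 (border 'a')
j=9 s[j]='a': k: 1→0; π[9]=1 (border 'a')
j=10 s[j]='c': k: 1→0; π[10]=0 (border '')
j=11 s[j]='b': π[11]=0 (border '')
j=12 s[j]='a': π[12]=1 (border 'a')
j=13 s[j]='b': π[13]=2 (border 'ab')
j=14 s[j]='a': π[14]=3 (border 'aba')
j=15 s[j]='b': k: 3→1; π[15]=2 (border 'ab')
j=16 s[j]='b': k: 2→0; π[16]=0 (border '')
j=17 s[j]='b': π[17]=0 (border '')
j=18 s[j]='a': π[18]=1 (border 'a')
j=19 s[j]='a': k: 1→0; π[19]=1 (border 'a')
j=20 s[j]='b': π[20]=2 (border 'ab')
j=21 s[j]='a': π[21]=3 (border 'aba')
j=22 s[j]='b': k: 3→1; π[22]=2 (border 'ab')
j=23 s[j]='a': π[23]=3 (border 'aba')
j=24 s[j]='a': π[24]=4 (border 'abaa')
j=25 s[j]='b': k: 4→1; π[25]=2 (border 'ab')
j=26 s[j]='c': k: 2→0; π[26]=0 (border '')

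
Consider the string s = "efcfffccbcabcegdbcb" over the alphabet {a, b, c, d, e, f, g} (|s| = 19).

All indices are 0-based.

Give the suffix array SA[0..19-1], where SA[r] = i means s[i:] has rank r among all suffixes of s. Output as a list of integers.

[10, 18, 8, 16, 11, 9, 17, 7, 6, 12, 2, 15, 0, 13, 5, 1, 4, 3, 14]

rank→(start, suffix):
  0 → (10, 'abcegdbcb')
  1 → (18, 'b')
  2 → (8, 'bcabcegdbcb')
  3 → (16, 'bcb')
  4 → (11, 'bcegdbcb')
  5 → (9, 'cabcegdbcb')
  6 → (17, 'cb')
  7 → (7, 'cbcabcegdbcb')
  8 → (6, 'ccbcabcegdbcb')
  9 → (12, 'cegdbcb')
  10 → (2, 'cfffccbcabcegdbcb')
  11 → (15, 'dbcb')
  12 → (0, 'efcfffccbcabcegdbcb')
  13 → (13, 'egdbcb')
  14 → (5, 'fccbcabcegdbcb')
  15 → (1, 'fcfffccbcabcegdbcb')
  16 → (4, 'ffccbcabcegdbcb')
  17 → (3, 'fffccbcabcegdbcb')
  18 → (14, 'gdbcb')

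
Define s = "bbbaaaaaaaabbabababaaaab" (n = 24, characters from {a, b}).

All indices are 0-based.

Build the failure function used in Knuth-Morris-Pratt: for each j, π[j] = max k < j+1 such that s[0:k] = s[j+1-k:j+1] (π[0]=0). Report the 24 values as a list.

[0, 1, 2, 0, 0, 0, 0, 0, 0, 0, 0, 1, 2, 0, 1, 0, 1, 0, 1, 0, 0, 0, 0, 1]

π[0] = 0
j=1 s[j]='b': π[1]=1 (border 'b')
j=2 s[j]='b': π[2]=2 (border 'bb')
j=3 s[j]='a': k: 2→1→0; π[3]=0 (border '')
j=4 s[j]='a': π[4]=0 (border '')
j=5 s[j]='a': π[5]=0 (border '')
j=6 s[j]='a': π[6]=0 (border '')
j=7 s[j]='a': π[7]=0 (border '')
j=8 s[j]='a': π[8]=0 (border '')
j=9 s[j]='a': π[9]=0 (border '')
j=10 s[j]='a': π[10]=0 (border '')
j=11 s[j]='b': π[11]=1 (border 'b')
j=12 s[j]='b': π[12]=2 (border 'bb')
j=13 s[j]='a': k: 2→1→0; π[13]=0 (border '')
j=14 s[j]='b': π[14]=1 (border 'b')
j=15 s[j]='a': k: 1→0; π[15]=0 (border '')
j=16 s[j]='b': π[16]=1 (border 'b')
j=17 s[j]='a': k: 1→0; π[17]=0 (border '')
j=18 s[j]='b': π[18]=1 (border 'b')
j=19 s[j]='a': k: 1→0; π[19]=0 (border '')
j=20 s[j]='a': π[20]=0 (border '')
j=21 s[j]='a': π[21]=0 (border '')
j=22 s[j]='a': π[22]=0 (border '')
j=23 s[j]='b': π[23]=1 (border 'b')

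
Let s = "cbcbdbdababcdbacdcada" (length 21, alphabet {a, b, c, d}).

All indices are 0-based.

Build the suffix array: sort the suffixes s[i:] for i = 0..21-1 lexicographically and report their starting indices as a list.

[20, 7, 9, 14, 18, 8, 13, 1, 10, 5, 3, 17, 0, 2, 11, 15, 19, 6, 12, 4, 16]

rank→(start, suffix):
  0 → (20, 'a')
  1 → (7, 'ababcdbacdcada')
  2 → (9, 'abcdbacdcada')
  3 → (14, 'acdcada')
  4 → (18, 'ada')
  5 → (8, 'babcdbacdcada')
  6 → (13, 'bacdcada')
  7 → (1, 'bcbdbdababcdbacdcada')
  8 → (10, 'bcdbacdcada')
  9 → (5, 'bdababcdbacdcada')
  10 → (3, 'bdbdababcdbacdcada')
  11 → (17, 'cada')
  12 → (0, 'cbcbdbdababcdbacdcada')
  13 → (2, 'cbdbdababcdbacdcada')
  14 → (11, 'cdbacdcada')
  15 → (15, 'cdcada')
  16 → (19, 'da')
  17 → (6, 'dababcdbacdcada')
  18 → (12, 'dbacdcada')
  19 → (4, 'dbdababcdbacdcada')
  20 → (16, 'dcada')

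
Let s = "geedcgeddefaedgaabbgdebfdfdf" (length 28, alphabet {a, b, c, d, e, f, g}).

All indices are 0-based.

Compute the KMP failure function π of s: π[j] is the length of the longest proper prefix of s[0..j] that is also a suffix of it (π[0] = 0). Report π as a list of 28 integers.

π[0] = 0
j=1 s[j]='e': π[1]=0 (border '')
j=2 s[j]='e': π[2]=0 (border '')
j=3 s[j]='d': π[3]=0 (border '')
j=4 s[j]='c': π[4]=0 (border '')
j=5 s[j]='g': π[5]=1 (border 'g')
j=6 s[j]='e': π[6]=2 (border 'ge')
j=7 s[j]='d': k: 2→0; π[7]=0 (border '')
j=8 s[j]='d': π[8]=0 (border '')
j=9 s[j]='e': π[9]=0 (border '')
j=10 s[j]='f': π[10]=0 (border '')
j=11 s[j]='a': π[11]=0 (border '')
j=12 s[j]='e': π[12]=0 (border '')
j=13 s[j]='d': π[13]=0 (border '')
j=14 s[j]='g': π[14]=1 (border 'g')
j=15 s[j]='a': k: 1→0; π[15]=0 (border '')
j=16 s[j]='a': π[16]=0 (border '')
j=17 s[j]='b': π[17]=0 (border '')
j=18 s[j]='b': π[18]=0 (border '')
j=19 s[j]='g': π[19]=1 (border 'g')
j=20 s[j]='d': k: 1→0; π[20]=0 (border '')
j=21 s[j]='e': π[21]=0 (border '')
j=22 s[j]='b': π[22]=0 (border '')
j=23 s[j]='f': π[23]=0 (border '')
j=24 s[j]='d': π[24]=0 (border '')
j=25 s[j]='f': π[25]=0 (border '')
j=26 s[j]='d': π[26]=0 (border '')
j=27 s[j]='f': π[27]=0 (border '')

[0, 0, 0, 0, 0, 1, 2, 0, 0, 0, 0, 0, 0, 0, 1, 0, 0, 0, 0, 1, 0, 0, 0, 0, 0, 0, 0, 0]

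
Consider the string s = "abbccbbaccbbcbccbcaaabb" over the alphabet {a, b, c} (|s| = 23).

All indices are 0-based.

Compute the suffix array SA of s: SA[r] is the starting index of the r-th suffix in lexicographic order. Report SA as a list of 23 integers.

[18, 19, 20, 0, 7, 22, 6, 21, 5, 10, 1, 16, 11, 2, 13, 17, 4, 9, 15, 12, 3, 8, 14]

rank→(start, suffix):
  0 → (18, 'aaabb')
  1 → (19, 'aabb')
  2 → (20, 'abb')
  3 → (0, 'abbccbbaccbbcbccbcaaabb')
  4 → (7, 'accbbcbccbcaaabb')
  5 → (22, 'b')
  6 → (6, 'baccbbcbccbcaaabb')
  7 → (21, 'bb')
  8 → (5, 'bbaccbbcbccbcaaabb')
  9 → (10, 'bbcbccbcaaabb')
  10 → (1, 'bbccbbaccbbcbccbcaaabb')
  11 → (16, 'bcaaabb')
  12 → (11, 'bcbccbcaaabb')
  13 → (2, 'bccbbaccbbcbccbcaaabb')
  14 → (13, 'bccbcaaabb')
  15 → (17, 'caaabb')
  16 → (4, 'cbbaccbbcbccbcaaabb')
  17 → (9, 'cbbcbccbcaaabb')
  18 → (15, 'cbcaaabb')
  19 → (12, 'cbccbcaaabb')
  20 → (3, 'ccbbaccbbcbccbcaaabb')
  21 → (8, 'ccbbcbccbcaaabb')
  22 → (14, 'ccbcaaabb')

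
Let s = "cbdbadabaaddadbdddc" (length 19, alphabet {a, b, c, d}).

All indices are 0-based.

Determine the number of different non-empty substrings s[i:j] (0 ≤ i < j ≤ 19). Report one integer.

167

rank→(start, suffix):
  0 → (8, 'aaddadbdddc')
  1 → (6, 'abaaddadbdddc')
  2 → (4, 'adabaaddadbdddc')
  3 → (12, 'adbdddc')
  4 → (9, 'addadbdddc')
  5 → (7, 'baaddadbdddc')
  6 → (3, 'badabaaddadbdddc')
  7 → (1, 'bdbadabaaddadbdddc')
  8 → (14, 'bdddc')
  9 → (18, 'c')
  10 → (0, 'cbdbadabaaddadbdddc')
  11 → (5, 'dabaaddadbdddc')
  12 → (11, 'dadbdddc')
  13 → (2, 'dbadabaaddadbdddc')
  14 → (13, 'dbdddc')
  15 → (17, 'dc')
  16 → (10, 'ddadbdddc')
  17 → (16, 'ddc')
  18 → (15, 'dddc')

SA = [8, 6, 4, 12, 9, 7, 3, 1, 14, 18, 0, 5, 11, 2, 13, 17, 10, 16, 15]
[i] adj suffixes → lcp
  [1] 8/6 → 1 ('a')
  [2] 6/4 → 1 ('a')
  [3] 4/12 → 2 ('ad')
  [4] 12/9 → 2 ('ad')
  [5] 9/7 → 0 ('')
  [6] 7/3 → 2 ('ba')
  [7] 3/1 → 1 ('b')
  [8] 1/14 → 2 ('bd')
  [9] 14/18 → 0 ('')
  [10] 18/0 → 1 ('c')
  [11] 0/5 → 0 ('')
  [12] 5/11 → 2 ('da')
  [13] 11/2 → 1 ('d')
  [14] 2/13 → 2 ('db')
  [15] 13/17 → 1 ('d')
  [16] 17/10 → 1 ('d')
  [17] 10/16 → 2 ('dd')
  [18] 16/15 → 2 ('dd')

n(n+1)/2 = 19·20/2 = 190
Σ LCP = 0 + 1 + 1 + 2 + 2 + 0 + 2 + 1 + 2 + 0 + 1 + 0 + 2 + 1 + 2 + 1 + 1 + 2 + 2 = 23
distinct = 190 − 23 = 167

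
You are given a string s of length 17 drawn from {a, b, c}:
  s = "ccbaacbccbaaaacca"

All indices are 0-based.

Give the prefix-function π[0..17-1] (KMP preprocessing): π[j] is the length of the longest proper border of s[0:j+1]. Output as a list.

π[0] = 0
j=1 s[j]='c': π[1]=1 (border 'c')
j=2 s[j]='b': k: 1→0; π[2]=0 (border '')
j=3 s[j]='a': π[3]=0 (border '')
j=4 s[j]='a': π[4]=0 (border '')
j=5 s[j]='c': π[5]=1 (border 'c')
j=6 s[j]='b': k: 1→0; π[6]=0 (border '')
j=7 s[j]='c': π[7]=1 (border 'c')
j=8 s[j]='c': π[8]=2 (border 'cc')
j=9 s[j]='b': π[9]=3 (border 'ccb')
j=10 s[j]='a': π[10]=4 (border 'ccba')
j=11 s[j]='a': π[11]=5 (border 'ccbaa')
j=12 s[j]='a': k: 5→0; π[12]=0 (border '')
j=13 s[j]='a': π[13]=0 (border '')
j=14 s[j]='c': π[14]=1 (border 'c')
j=15 s[j]='c': π[15]=2 (border 'cc')
j=16 s[j]='a': k: 2→1→0; π[16]=0 (border '')

[0, 1, 0, 0, 0, 1, 0, 1, 2, 3, 4, 5, 0, 0, 1, 2, 0]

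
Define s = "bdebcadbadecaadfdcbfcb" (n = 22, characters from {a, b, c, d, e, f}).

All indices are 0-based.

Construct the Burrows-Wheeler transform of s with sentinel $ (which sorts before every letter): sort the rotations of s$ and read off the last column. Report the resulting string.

rank  rotation                 last
    0  $bdebcadbadecaadfdcbfcb  b
    1  aadfdcbfcb$bdebcadbadec  c
    2  adbadecaadfdcbfcb$bdebc  c
    3  adecaadfdcbfcb$bdebcadb  b
    4  adfdcbfcb$bdebcadbadeca  a
    5  b$bdebcadbadecaadfdcbfc  c
    6  badecaadfdcbfcb$bdebcad  d
    7  bcadbadecaadfdcbfcb$bde  e
    8  bdebcadbadecaadfdcbfcb$  $
    9  bfcb$bdebcadbadecaadfdc  c
   10  caadfdcbfcb$bdebcadbade  e
   11  cadbadecaadfdcbfcb$bdeb  b
   12  cb$bdebcadbadecaadfdcbf  f
   13  cbfcb$bdebcadbadecaadfd  d
   14  dbadecaadfdcbfcb$bdebca  a
   15  dcbfcb$bdebcadbadecaadf  f
   16  debcadbadecaadfdcbfcb$b  b
   17  decaadfdcbfcb$bdebcadba  a
   18  dfdcbfcb$bdebcadbadecaa  a
   19  ebcadbadecaadfdcbfcb$bd  d
   20  ecaadfdcbfcb$bdebcadbad  d
   21  fcb$bdebcadbadecaadfdcb  b
   22  fdcbfcb$bdebcadbadecaad  d

bccbacde$cebfdafbaaddbd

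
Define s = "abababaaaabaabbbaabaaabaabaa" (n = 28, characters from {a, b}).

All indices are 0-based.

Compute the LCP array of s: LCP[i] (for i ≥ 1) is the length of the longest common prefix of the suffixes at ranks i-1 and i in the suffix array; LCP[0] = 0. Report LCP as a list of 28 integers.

rank→(start, suffix):
  0 → (27, 'a')
  1 → (26, 'aa')
  2 → (6, 'aaaabaabbbaabaaabaabaa')
  3 → (19, 'aaabaabaa')
  4 → (7, 'aaabaabbbaabaaabaabaa')
  5 → (23, 'aabaa')
  6 → (16, 'aabaaabaabaa')
  7 → (20, 'aabaabaa')
  8 → (8, 'aabaabbbaabaaabaabaa')
  9 → (11, 'aabbbaabaaabaabaa')
  10 → (24, 'abaa')
  11 → (4, 'abaaaabaabbbaabaaabaabaa')
  12 → (17, 'abaaabaabaa')
  13 → (21, 'abaabaa')
  14 → (9, 'abaabbbaabaaabaabaa')
  15 → (2, 'ababaaaabaabbbaabaaabaabaa')
  16 → (0, 'abababaaaabaabbbaabaaabaabaa')
  17 → (12, 'abbbaabaaabaabaa')
  18 → (25, 'baa')
  19 → (5, 'baaaabaabbbaabaaabaabaa')
  20 → (18, 'baaabaabaa')
  21 → (22, 'baabaa')
  22 → (15, 'baabaaabaabaa')
  23 → (10, 'baabbbaabaaabaabaa')
  24 → (3, 'babaaaabaabbbaabaaabaabaa')
  25 → (1, 'bababaaaabaabbbaabaaabaabaa')
  26 → (14, 'bbaabaaabaabaa')
  27 → (13, 'bbbaabaaabaabaa')

SA = [27, 26, 6, 19, 7, 23, 16, 20, 8, 11, 24, 4, 17, 21, 9, 2, 0, 12, 25, 5, 18, 22, 15, 10, 3, 1, 14, 13]
i: (SA[i-1],SA[i]) lcp shared
  1: (27,26) 1 'a'
  2: (26,6) 2 'aa'
  3: (6,19) 3 'aaa'
  4: (19,7) 7 'aaabaab'
  5: (7,23) 2 'aa'
  6: (23,16) 5 'aabaa'
  7: (16,20) 5 'aabaa'
  8: (20,8) 6 'aabaab'
  9: (8,11) 3 'aab'
  10: (11,24) 1 'a'
  11: (24,4) 4 'abaa'
  12: (4,17) 5 'abaaa'
  13: (17,21) 4 'abaa'
  14: (21,9) 5 'abaab'
  15: (9,2) 3 'aba'
  16: (2,0) 5 'ababa'
  17: (0,12) 2 'ab'
  18: (12,25) 0 ''
  19: (25,5) 3 'baa'
  20: (5,18) 4 'baaa'
  21: (18,22) 3 'baa'
  22: (22,15) 6 'baabaa'
  23: (15,10) 4 'baab'
  24: (10,3) 2 'ba'
  25: (3,1) 4 'baba'
  26: (1,14) 1 'b'
  27: (14,13) 2 'bb'

[0, 1, 2, 3, 7, 2, 5, 5, 6, 3, 1, 4, 5, 4, 5, 3, 5, 2, 0, 3, 4, 3, 6, 4, 2, 4, 1, 2]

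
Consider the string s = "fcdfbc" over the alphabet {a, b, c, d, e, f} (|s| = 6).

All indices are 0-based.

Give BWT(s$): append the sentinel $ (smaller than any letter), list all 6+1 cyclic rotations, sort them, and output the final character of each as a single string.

rank  rotation last
    0  $fcdfbc  c
    1  bc$fcdf  f
    2  c$fcdfb  b
    3  cdfbc$f  f
    4  dfbc$fc  c
    5  fbc$fcd  d
    6  fcdfbc$  $

cfbfcd$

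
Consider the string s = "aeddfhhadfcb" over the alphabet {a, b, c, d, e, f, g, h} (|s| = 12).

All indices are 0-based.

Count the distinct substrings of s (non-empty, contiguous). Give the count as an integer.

72

rank | idx | suffix
   0 |   7 | adfcb
   1 |   0 | aeddfhhadfcb
   2 |  11 | b
   3 |  10 | cb
   4 |   2 | ddfhhadfcb
   5 |   8 | dfcb
   6 |   3 | dfhhadfcb
   7 |   1 | eddfhhadfcb
   8 |   9 | fcb
   9 |   4 | fhhadfcb
  10 |   6 | hadfcb
  11 |   5 | hhadfcb

SA = [7, 0, 11, 10, 2, 8, 3, 1, 9, 4, 6, 5]
rank  pair      lcp
   1  s[7:],s[0:]  1  'a'
   2  s[0:],s[11:]  0  ''
   3  s[11:],s[10:]  0  ''
   4  s[10:],s[2:]  0  ''
   5  s[2:],s[8:]  1  'd'
   6  s[8:],s[3:]  2  'df'
   7  s[3:],s[1:]  0  ''
   8  s[1:],s[9:]  0  ''
   9  s[9:],s[4:]  1  'f'
  10  s[4:],s[6:]  0  ''
  11  s[6:],s[5:]  1  'h'

n(n+1)/2 = 12·13/2 = 78
Σ LCP = 0 + 1 + 0 + 0 + 0 + 1 + 2 + 0 + 0 + 1 + 0 + 1 = 6
distinct = 78 − 6 = 72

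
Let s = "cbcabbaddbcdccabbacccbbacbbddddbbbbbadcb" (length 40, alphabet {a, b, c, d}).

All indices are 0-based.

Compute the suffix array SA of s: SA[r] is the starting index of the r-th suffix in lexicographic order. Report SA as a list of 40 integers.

[14, 3, 23, 17, 36, 6, 39, 22, 16, 35, 5, 21, 15, 34, 4, 33, 32, 31, 25, 1, 9, 26, 13, 2, 38, 20, 24, 0, 12, 19, 18, 10, 30, 8, 37, 11, 29, 7, 28, 27]

sorted suffixes:
  #0 SA[0]=14  'abbacccbbacbbddddbbbbbadcb'
  #1 SA[1]=3  'abbaddbcdccabbacccbbacbbddddbbbbbadcb'
  #2 SA[2]=23  'acbbddddbbbbbadcb'
  #3 SA[3]=17  'acccbbacbbddddbbbbbadcb'
  #4 SA[4]=36  'adcb'
  #5 SA[5]=6  'addbcdccabbacccbbacbbddddbbbbbadcb'
  #6 SA[6]=39  'b'
  #7 SA[7]=22  'bacbbddddbbbbbadcb'
  #8 SA[8]=16  'bacccbbacbbddddbbbbbadcb'
  #9 SA[9]=35  'badcb'
  #10 SA[10]=5  'baddbcdccabbacccbbacbbddddbbbbbadcb'
  #11 SA[11]=21  'bbacbbddddbbbbbadcb'
  #12 SA[12]=15  'bbacccbbacbbddddbbbbbadcb'
  #13 SA[13]=34  'bbadcb'
  #14 SA[14]=4  'bbaddbcdccabbacccbbacbbddddbbbbbadcb'
  #15 SA[15]=33  'bbbadcb'
  #16 SA[16]=32  'bbbbadcb'
  #17 SA[17]=31  'bbbbbadcb'
  #18 SA[18]=25  'bbddddbbbbbadcb'
  #19 SA[19]=1  'bcabbaddbcdccabbacccbbacbbddddbbbbbadcb'
  #20 SA[20]=9  'bcdccabbacccbbacbbddddbbbbbadcb'
  #21 SA[21]=26  'bddddbbbbbadcb'
  #22 SA[22]=13  'cabbacccbbacbbddddbbbbbadcb'
  #23 SA[23]=2  'cabbaddbcdccabbacccbbacbbddddbbbbbadcb'
  #24 SA[24]=38  'cb'
  #25 SA[25]=20  'cbbacbbddddbbbbbadcb'
  #26 SA[26]=24  'cbbddddbbbbbadcb'
  #27 SA[27]=0  'cbcabbaddbcdccabbacccbbacbbddddbbbbbadcb'
  #28 SA[28]=12  'ccabbacccbbacbbddddbbbbbadcb'
  #29 SA[29]=19  'ccbbacbbddddbbbbbadcb'
  #30 SA[30]=18  'cccbbacbbddddbbbbbadcb'
  #31 SA[31]=10  'cdccabbacccbbacbbddddbbbbbadcb'
  #32 SA[32]=30  'dbbbbbadcb'
  #33 SA[33]=8  'dbcdccabbacccbbacbbddddbbbbbadcb'
  #34 SA[34]=37  'dcb'
  #35 SA[35]=11  'dccabbacccbbacbbddddbbbbbadcb'
  #36 SA[36]=29  'ddbbbbbadcb'
  #37 SA[37]=7  'ddbcdccabbacccbbacbbddddbbbbbadcb'
  #38 SA[38]=28  'dddbbbbbadcb'
  #39 SA[39]=27  'ddddbbbbbadcb'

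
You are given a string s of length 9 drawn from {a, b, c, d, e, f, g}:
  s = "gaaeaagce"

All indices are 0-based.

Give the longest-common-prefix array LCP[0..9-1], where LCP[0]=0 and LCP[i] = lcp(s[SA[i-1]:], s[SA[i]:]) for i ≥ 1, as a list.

[0, 2, 1, 1, 0, 0, 1, 0, 1]

rank | idx | suffix
   0 |   1 | aaeaagce
   1 |   4 | aagce
   2 |   2 | aeaagce
   3 |   5 | agce
   4 |   7 | ce
   5 |   8 | e
   6 |   3 | eaagce
   7 |   0 | gaaeaagce
   8 |   6 | gce

SA = [1, 4, 2, 5, 7, 8, 3, 0, 6]
[i] adj suffixes → lcp
  [1] 1/4 → 2 ('aa')
  [2] 4/2 → 1 ('a')
  [3] 2/5 → 1 ('a')
  [4] 5/7 → 0 ('')
  [5] 7/8 → 0 ('')
  [6] 8/3 → 1 ('e')
  [7] 3/0 → 0 ('')
  [8] 0/6 → 1 ('g')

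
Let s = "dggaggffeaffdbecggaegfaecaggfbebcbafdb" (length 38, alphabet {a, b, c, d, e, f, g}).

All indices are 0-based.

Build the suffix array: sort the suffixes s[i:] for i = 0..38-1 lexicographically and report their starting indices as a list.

rank | idx | suffix
   0 |  22 | aecaggfbebcbafdb
   1 |  18 | aegfaecaggfbebcbafdb
   2 |  34 | afdb
   3 |   9 | affdbecggaegfaecaggfbebcbafdb
   4 |  25 | aggfbebcbafdb
   5 |   3 | aggffeaffdbecggaegfaecaggfbebcbafdb
   6 |  37 | b
   7 |  33 | bafdb
   8 |  31 | bcbafdb
   9 |  29 | bebcbafdb
  10 |  13 | becggaegfaecaggfbebcbafdb
  11 |  24 | caggfbebcbafdb
  12 |  32 | cbafdb
  13 |  15 | cggaegfaecaggfbebcbafdb
  14 |  36 | db
  15 |  12 | dbecggaegfaecaggfbebcbafdb
  16 |   0 | dggaggffeaffdbecggaegfaecaggfbebcbafdb
  17 |   8 | eaffdbecggaegfaecaggfbebcbafdb
  18 |  30 | ebcbafdb
  19 |  23 | ecaggfbebcbafdb
  20 |  14 | ecggaegfaecaggfbebcbafdb
  21 |  19 | egfaecaggfbebcbafdb
  22 |  21 | faecaggfbebcbafdb
  23 |  28 | fbebcbafdb
  24 |  35 | fdb
  25 |  11 | fdbecggaegfaecaggfbebcbafdb
  26 |   7 | feaffdbecggaegfaecaggfbebcbafdb
  27 |  10 | ffdbecggaegfaecaggfbebcbafdb
  28 |   6 | ffeaffdbecggaegfaecaggfbebcbafdb
  29 |  17 | gaegfaecaggfbebcbafdb
  30 |   2 | gaggffeaffdbecggaegfaecaggfbebcbafdb
  31 |  20 | gfaecaggfbebcbafdb
  32 |  27 | gfbebcbafdb
  33 |   5 | gffeaffdbecggaegfaecaggfbebcbafdb
  34 |  16 | ggaegfaecaggfbebcbafdb
  35 |   1 | ggaggffeaffdbecggaegfaecaggfbebcbafdb
  36 |  26 | ggfbebcbafdb
  37 |   4 | ggffeaffdbecggaegfaecaggfbebcbafdb

[22, 18, 34, 9, 25, 3, 37, 33, 31, 29, 13, 24, 32, 15, 36, 12, 0, 8, 30, 23, 14, 19, 21, 28, 35, 11, 7, 10, 6, 17, 2, 20, 27, 5, 16, 1, 26, 4]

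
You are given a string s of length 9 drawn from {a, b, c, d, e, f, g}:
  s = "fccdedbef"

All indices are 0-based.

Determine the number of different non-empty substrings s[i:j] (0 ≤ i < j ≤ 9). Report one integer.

rank | idx | suffix
   0 |   6 | bef
   1 |   1 | ccdedbef
   2 |   2 | cdedbef
   3 |   5 | dbef
   4 |   3 | dedbef
   5 |   4 | edbef
   6 |   7 | ef
   7 |   8 | f
   8 |   0 | fccdedbef

SA = [6, 1, 2, 5, 3, 4, 7, 8, 0]
rank  pair      lcp
   1  s[6:],s[1:]  0  ''
   2  s[1:],s[2:]  1  'c'
   3  s[2:],s[5:]  0  ''
   4  s[5:],s[3:]  1  'd'
   5  s[3:],s[4:]  0  ''
   6  s[4:],s[7:]  1  'e'
   7  s[7:],s[8:]  0  ''
   8  s[8:],s[0:]  1  'f'

n(n+1)/2 = 9·10/2 = 45
Σ LCP = 0 + 0 + 1 + 0 + 1 + 0 + 1 + 0 + 1 = 4
distinct = 45 − 4 = 41

41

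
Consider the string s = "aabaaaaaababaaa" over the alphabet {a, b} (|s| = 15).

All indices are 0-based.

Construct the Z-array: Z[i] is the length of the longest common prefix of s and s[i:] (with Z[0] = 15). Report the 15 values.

Z[0]=15
i=1: fresh scan; Z[1]=1 grow→box=[1,2)
i=2: fresh scan; Z[2]=0
i=3: fresh scan; Z[3]=2 grow→box=[3,5)
i=4: min(r-i=1, Z[1]=1)=1; Z[4]=2 grow→box=[4,6)
i=5: min(r-i=1, Z[1]=1)=1; Z[5]=2 grow→box=[5,7)
i=6: min(r-i=1, Z[1]=1)=1; Z[6]=2 grow→box=[6,8)
i=7: min(r-i=1, Z[1]=1)=1; Z[7]=4 grow→box=[7,11)
i=8: min(r-i=3, Z[1]=1)=1; Z[8]=1
i=9: min(r-i=2, Z[2]=0)=0; Z[9]=0
i=10: min(r-i=1, Z[3]=2)=1; Z[10]=1
i=11: fresh scan; Z[11]=0
i=12: fresh scan; Z[12]=2 grow→box=[12,14)
i=13: min(r-i=1, Z[1]=1)=1; Z[13]=2 grow→box=[13,15)
i=14: min(r-i=1, Z[1]=1)=1; Z[14]=1

[15, 1, 0, 2, 2, 2, 2, 4, 1, 0, 1, 0, 2, 2, 1]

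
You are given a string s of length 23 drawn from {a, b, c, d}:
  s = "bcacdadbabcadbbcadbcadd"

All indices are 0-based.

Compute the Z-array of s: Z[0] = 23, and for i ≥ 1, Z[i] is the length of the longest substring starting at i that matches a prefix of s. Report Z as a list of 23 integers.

Z[0]=23
i=1: fresh scan; Z[1]=0
i=2: fresh scan; Z[2]=0
i=3: fresh scan; Z[3]=0
i=4: fresh scan; Z[4]=0
i=5: fresh scan; Z[5]=0
i=6: fresh scan; Z[6]=0
i=7: fresh scan; Z[7]=1 extend→box=[7,8)
i=8: fresh scan; Z[8]=0
i=9: fresh scan; Z[9]=3 extend→box=[9,12)
i=10: min(r-i=2, Z[1]=0)=0; Z[10]=0
i=11: min(r-i=1, Z[2]=0)=0; Z[11]=0
i=12: fresh scan; Z[12]=0
i=13: fresh scan; Z[13]=1 extend→box=[13,14)
i=14: fresh scan; Z[14]=3 extend→box=[14,17)
i=15: min(r-i=2, Z[1]=0)=0; Z[15]=0
i=16: min(r-i=1, Z[2]=0)=0; Z[16]=0
i=17: fresh scan; Z[17]=0
i=18: fresh scan; Z[18]=3 extend→box=[18,21)
i=19: min(r-i=2, Z[1]=0)=0; Z[19]=0
i=20: min(r-i=1, Z[2]=0)=0; Z[20]=0
i=21: fresh scan; Z[21]=0
i=22: fresh scan; Z[22]=0

[23, 0, 0, 0, 0, 0, 0, 1, 0, 3, 0, 0, 0, 1, 3, 0, 0, 0, 3, 0, 0, 0, 0]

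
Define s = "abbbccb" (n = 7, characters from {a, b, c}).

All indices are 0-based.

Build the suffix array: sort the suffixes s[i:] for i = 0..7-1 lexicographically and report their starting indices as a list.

[0, 6, 1, 2, 3, 5, 4]

sorted suffixes:
  #0 SA[0]=0  'abbbccb'
  #1 SA[1]=6  'b'
  #2 SA[2]=1  'bbbccb'
  #3 SA[3]=2  'bbccb'
  #4 SA[4]=3  'bccb'
  #5 SA[5]=5  'cb'
  #6 SA[6]=4  'ccb'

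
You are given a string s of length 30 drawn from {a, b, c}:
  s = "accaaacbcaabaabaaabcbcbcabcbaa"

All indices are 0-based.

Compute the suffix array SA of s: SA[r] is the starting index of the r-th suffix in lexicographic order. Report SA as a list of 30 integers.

sorted suffixes:
  #0 SA[0]=29  'a'
  #1 SA[1]=28  'aa'
  #2 SA[2]=15  'aaabcbcbcabcbaa'
  #3 SA[3]=3  'aaacbcaabaabaaabcbcbcabcbaa'
  #4 SA[4]=12  'aabaaabcbcbcabcbaa'
  #5 SA[5]=9  'aabaabaaabcbcbcabcbaa'
  #6 SA[6]=16  'aabcbcbcabcbaa'
  #7 SA[7]=4  'aacbcaabaabaaabcbcbcabcbaa'
  #8 SA[8]=13  'abaaabcbcbcabcbaa'
  #9 SA[9]=10  'abaabaaabcbcbcabcbaa'
  #10 SA[10]=24  'abcbaa'
  #11 SA[11]=17  'abcbcbcabcbaa'
  #12 SA[12]=5  'acbcaabaabaaabcbcbcabcbaa'
  #13 SA[13]=0  'accaaacbcaabaabaaabcbcbcabcbaa'
  #14 SA[14]=27  'baa'
  #15 SA[15]=14  'baaabcbcbcabcbaa'
  #16 SA[16]=11  'baabaaabcbcbcabcbaa'
  #17 SA[17]=7  'bcaabaabaaabcbcbcabcbaa'
  #18 SA[18]=22  'bcabcbaa'
  #19 SA[19]=25  'bcbaa'
  #20 SA[20]=20  'bcbcabcbaa'
  #21 SA[21]=18  'bcbcbcabcbaa'
  #22 SA[22]=2  'caaacbcaabaabaaabcbcbcabcbaa'
  #23 SA[23]=8  'caabaabaaabcbcbcabcbaa'
  #24 SA[24]=23  'cabcbaa'
  #25 SA[25]=26  'cbaa'
  #26 SA[26]=6  'cbcaabaabaaabcbcbcabcbaa'
  #27 SA[27]=21  'cbcabcbaa'
  #28 SA[28]=19  'cbcbcabcbaa'
  #29 SA[29]=1  'ccaaacbcaabaabaaabcbcbcabcbaa'

[29, 28, 15, 3, 12, 9, 16, 4, 13, 10, 24, 17, 5, 0, 27, 14, 11, 7, 22, 25, 20, 18, 2, 8, 23, 26, 6, 21, 19, 1]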